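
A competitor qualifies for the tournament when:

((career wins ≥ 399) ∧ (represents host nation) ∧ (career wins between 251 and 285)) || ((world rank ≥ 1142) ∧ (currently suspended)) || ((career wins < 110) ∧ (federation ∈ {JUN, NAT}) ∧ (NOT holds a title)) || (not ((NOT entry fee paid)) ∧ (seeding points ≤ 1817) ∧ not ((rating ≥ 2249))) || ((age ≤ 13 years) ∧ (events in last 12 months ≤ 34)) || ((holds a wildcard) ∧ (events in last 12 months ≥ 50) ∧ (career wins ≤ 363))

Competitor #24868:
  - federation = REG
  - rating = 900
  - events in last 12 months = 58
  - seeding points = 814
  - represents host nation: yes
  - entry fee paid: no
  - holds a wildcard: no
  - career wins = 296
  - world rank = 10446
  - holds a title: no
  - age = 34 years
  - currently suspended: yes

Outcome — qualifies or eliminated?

Qualifies

Atomic conditions:
  career wins ≥ 399: 296 ≥ 399 is false
  represents host nation: yes → true
  career wins between 251 and 285: 296 in [251, 285] is false
  world rank ≥ 1142: 10446 ≥ 1142 is true
  currently suspended: yes → true
  career wins < 110: 296 < 110 is false
  federation ∈ {JUN, NAT}: REG is not in the set → false
  NOT holds a title: no → true
  NOT entry fee paid: no → true
  seeding points ≤ 1817: 814 ≤ 1817 is true
  rating ≥ 2249: 900 ≥ 2249 is false
  age ≤ 13 years: 34 ≤ 13 is false
  events in last 12 months ≤ 34: 58 ≤ 34 is false
  holds a wildcard: no → false
  events in last 12 months ≥ 50: 58 ≥ 50 is true
  career wins ≤ 363: 296 ≤ 363 is true
Combine:
[1] false AND true AND false = false
[2] true AND true = true
[3] false AND false AND true = false
[4.1] NOT true = false
[4.3] NOT false = true
[4] false AND true AND true = false
[5] false AND false = false
[6] false AND true AND true = false
[root] false OR true OR false OR false OR false OR false = true
Overall: true → qualifies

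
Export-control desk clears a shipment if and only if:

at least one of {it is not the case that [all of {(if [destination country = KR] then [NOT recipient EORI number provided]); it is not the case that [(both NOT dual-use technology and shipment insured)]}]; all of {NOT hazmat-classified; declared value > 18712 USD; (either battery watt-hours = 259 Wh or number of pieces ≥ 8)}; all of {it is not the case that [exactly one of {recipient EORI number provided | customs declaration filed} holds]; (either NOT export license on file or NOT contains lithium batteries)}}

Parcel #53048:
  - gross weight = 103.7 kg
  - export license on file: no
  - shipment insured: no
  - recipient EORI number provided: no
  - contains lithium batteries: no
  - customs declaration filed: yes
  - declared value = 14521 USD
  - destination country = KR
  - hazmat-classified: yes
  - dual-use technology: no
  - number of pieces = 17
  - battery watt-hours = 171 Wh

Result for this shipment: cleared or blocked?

Blocked

Atomic conditions:
  destination country = KR: KR == KR is true
  NOT recipient EORI number provided: no → true
  NOT dual-use technology: no → true
  shipment insured: no → false
  NOT hazmat-classified: yes → false
  declared value > 18712 USD: 14521 > 18712 is false
  battery watt-hours = 259 Wh: 171 == 259 is false
  number of pieces ≥ 8: 17 ≥ 8 is true
  recipient EORI number provided: no → false
  customs declaration filed: yes → true
  NOT export license on file: no → true
  NOT contains lithium batteries: no → true
Combine:
[1.1.1] true → true = true
[1.1.2.1] true AND false = false
[1.1.2] NOT false = true
[1.1] true AND true = true
[1] NOT true = false
[2.3] false OR true = true
[2] false AND false AND true = false
[3.1.1] exactly-one(false, true) = true
[3.1] NOT true = false
[3.2] true OR true = true
[3] false AND true = false
[root] false OR false OR false = false
Overall: false → blocked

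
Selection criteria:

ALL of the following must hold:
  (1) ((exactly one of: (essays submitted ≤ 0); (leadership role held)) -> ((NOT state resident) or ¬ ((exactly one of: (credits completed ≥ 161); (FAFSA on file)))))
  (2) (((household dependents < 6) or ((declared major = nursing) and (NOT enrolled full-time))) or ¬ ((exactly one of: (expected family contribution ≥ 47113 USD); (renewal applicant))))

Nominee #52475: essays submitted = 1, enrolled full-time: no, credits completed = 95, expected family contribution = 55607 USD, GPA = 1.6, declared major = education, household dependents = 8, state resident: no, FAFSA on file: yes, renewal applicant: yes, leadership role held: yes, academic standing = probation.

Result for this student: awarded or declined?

Atomic conditions:
  essays submitted ≤ 0: 1 ≤ 0 is false
  leadership role held: yes → true
  NOT state resident: no → true
  credits completed ≥ 161: 95 ≥ 161 is false
  FAFSA on file: yes → true
  household dependents < 6: 8 < 6 is false
  declared major = nursing: education == nursing is false
  NOT enrolled full-time: no → true
  expected family contribution ≥ 47113 USD: 55607 ≥ 47113 is true
  renewal applicant: yes → true
Combine:
[1.1] exactly-one(false, true) = true
[1.2.2.1] exactly-one(false, true) = true
[1.2.2] NOT true = false
[1.2] true OR false = true
[1] true → true = true
[2.1.2] false AND true = false
[2.1] false OR false = false
[2.2.1] exactly-one(true, true) = false
[2.2] NOT false = true
[2] false OR true = true
[root] true AND true = true
Overall: true → awarded

Awarded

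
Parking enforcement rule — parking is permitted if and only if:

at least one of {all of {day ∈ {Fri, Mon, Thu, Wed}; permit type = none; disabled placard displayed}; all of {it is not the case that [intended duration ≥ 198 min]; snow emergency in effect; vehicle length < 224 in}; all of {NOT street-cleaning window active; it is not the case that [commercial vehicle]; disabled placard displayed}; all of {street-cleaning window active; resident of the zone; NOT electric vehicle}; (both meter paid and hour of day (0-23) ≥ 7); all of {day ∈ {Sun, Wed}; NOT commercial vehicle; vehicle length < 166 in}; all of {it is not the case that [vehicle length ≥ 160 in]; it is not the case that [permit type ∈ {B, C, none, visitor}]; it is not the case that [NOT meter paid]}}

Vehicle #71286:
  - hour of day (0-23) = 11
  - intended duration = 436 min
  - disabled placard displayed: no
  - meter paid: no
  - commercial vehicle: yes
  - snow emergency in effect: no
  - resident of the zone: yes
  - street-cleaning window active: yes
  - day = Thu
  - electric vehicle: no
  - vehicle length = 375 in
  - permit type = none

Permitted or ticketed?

Permitted

Atomic conditions:
  day ∈ {Fri, Mon, Thu, Wed}: Thu is in the set → true
  permit type = none: none == none is true
  disabled placard displayed: no → false
  intended duration ≥ 198 min: 436 ≥ 198 is true
  snow emergency in effect: no → false
  vehicle length < 224 in: 375 < 224 is false
  NOT street-cleaning window active: yes → false
  commercial vehicle: yes → true
  street-cleaning window active: yes → true
  resident of the zone: yes → true
  NOT electric vehicle: no → true
  meter paid: no → false
  hour of day (0-23) ≥ 7: 11 ≥ 7 is true
  day ∈ {Sun, Wed}: Thu is not in the set → false
  NOT commercial vehicle: yes → false
  vehicle length < 166 in: 375 < 166 is false
  vehicle length ≥ 160 in: 375 ≥ 160 is true
  permit type ∈ {B, C, none, visitor}: none is in the set → true
  NOT meter paid: no → true
Combine:
[1] true AND true AND false = false
[2.1] NOT true = false
[2] false AND false AND false = false
[3.2] NOT true = false
[3] false AND false AND false = false
[4] true AND true AND true = true
[5] false AND true = false
[6] false AND false AND false = false
[7.1] NOT true = false
[7.2] NOT true = false
[7.3] NOT true = false
[7] false AND false AND false = false
[root] false OR false OR false OR true OR false OR false OR false = true
Overall: true → permitted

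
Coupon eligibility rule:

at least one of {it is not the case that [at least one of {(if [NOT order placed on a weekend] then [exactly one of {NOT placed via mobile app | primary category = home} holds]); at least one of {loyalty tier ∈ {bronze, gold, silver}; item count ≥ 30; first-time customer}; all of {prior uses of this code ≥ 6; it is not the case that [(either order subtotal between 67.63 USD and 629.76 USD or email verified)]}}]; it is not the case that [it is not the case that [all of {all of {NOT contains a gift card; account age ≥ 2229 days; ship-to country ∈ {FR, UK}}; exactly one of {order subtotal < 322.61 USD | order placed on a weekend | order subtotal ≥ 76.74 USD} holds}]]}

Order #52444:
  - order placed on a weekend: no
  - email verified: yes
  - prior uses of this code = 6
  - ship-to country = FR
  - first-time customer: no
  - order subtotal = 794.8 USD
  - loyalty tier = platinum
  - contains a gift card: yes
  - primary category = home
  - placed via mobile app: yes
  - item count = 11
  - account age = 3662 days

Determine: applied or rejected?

Atomic conditions:
  NOT order placed on a weekend: no → true
  NOT placed via mobile app: yes → false
  primary category = home: home == home is true
  loyalty tier ∈ {bronze, gold, silver}: platinum is not in the set → false
  item count ≥ 30: 11 ≥ 30 is false
  first-time customer: no → false
  prior uses of this code ≥ 6: 6 ≥ 6 is true
  order subtotal between 67.63 USD and 629.76 USD: 794.8 in [67.63, 629.76] is false
  email verified: yes → true
  NOT contains a gift card: yes → false
  account age ≥ 2229 days: 3662 ≥ 2229 is true
  ship-to country ∈ {FR, UK}: FR is in the set → true
  order subtotal < 322.61 USD: 794.8 < 322.61 is false
  order placed on a weekend: no → false
  order subtotal ≥ 76.74 USD: 794.8 ≥ 76.74 is true
Combine:
[1.1.1.2] exactly-one(false, true) = true
[1.1.1] true → true = true
[1.1.2] false OR false OR false = false
[1.1.3.2.1] false OR true = true
[1.1.3.2] NOT true = false
[1.1.3] true AND false = false
[1.1] true OR false OR false = true
[1] NOT true = false
[2.1.1.1] false AND true AND true = false
[2.1.1.2] exactly-one(false, false, true) = true
[2.1.1] false AND true = false
[2.1] NOT false = true
[2] NOT true = false
[root] false OR false = false
Overall: false → rejected

Rejected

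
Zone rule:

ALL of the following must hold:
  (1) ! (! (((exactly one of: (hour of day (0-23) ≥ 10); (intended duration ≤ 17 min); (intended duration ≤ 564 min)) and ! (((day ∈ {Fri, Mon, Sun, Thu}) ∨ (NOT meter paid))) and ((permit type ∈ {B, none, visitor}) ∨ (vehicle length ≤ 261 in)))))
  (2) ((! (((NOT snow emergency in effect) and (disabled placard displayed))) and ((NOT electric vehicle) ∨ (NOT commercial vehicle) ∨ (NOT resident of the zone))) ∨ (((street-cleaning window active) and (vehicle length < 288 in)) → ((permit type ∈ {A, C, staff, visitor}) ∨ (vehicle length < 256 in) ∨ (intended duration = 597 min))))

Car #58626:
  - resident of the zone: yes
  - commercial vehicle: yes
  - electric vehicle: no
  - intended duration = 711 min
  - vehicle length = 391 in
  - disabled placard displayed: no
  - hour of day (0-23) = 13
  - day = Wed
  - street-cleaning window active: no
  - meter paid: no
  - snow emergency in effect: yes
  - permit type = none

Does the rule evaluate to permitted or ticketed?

Ticketed

Atomic conditions:
  hour of day (0-23) ≥ 10: 13 ≥ 10 is true
  intended duration ≤ 17 min: 711 ≤ 17 is false
  intended duration ≤ 564 min: 711 ≤ 564 is false
  day ∈ {Fri, Mon, Sun, Thu}: Wed is not in the set → false
  NOT meter paid: no → true
  permit type ∈ {B, none, visitor}: none is in the set → true
  vehicle length ≤ 261 in: 391 ≤ 261 is false
  NOT snow emergency in effect: yes → false
  disabled placard displayed: no → false
  NOT electric vehicle: no → true
  NOT commercial vehicle: yes → false
  NOT resident of the zone: yes → false
  street-cleaning window active: no → false
  vehicle length < 288 in: 391 < 288 is false
  permit type ∈ {A, C, staff, visitor}: none is not in the set → false
  vehicle length < 256 in: 391 < 256 is false
  intended duration = 597 min: 711 == 597 is false
Combine:
[1.1.1.1] exactly-one(true, false, false) = true
[1.1.1.2.1] false OR true = true
[1.1.1.2] NOT true = false
[1.1.1.3] true OR false = true
[1.1.1] true AND false AND true = false
[1.1] NOT false = true
[1] NOT true = false
[2.1.1.1] false AND false = false
[2.1.1] NOT false = true
[2.1.2] true OR false OR false = true
[2.1] true AND true = true
[2.2.1] false AND false = false
[2.2.2] false OR false OR false = false
[2.2] false → false (antecedent false ⇒ implication holds) = true
[2] true OR true = true
[root] false AND true = false
Overall: false → ticketed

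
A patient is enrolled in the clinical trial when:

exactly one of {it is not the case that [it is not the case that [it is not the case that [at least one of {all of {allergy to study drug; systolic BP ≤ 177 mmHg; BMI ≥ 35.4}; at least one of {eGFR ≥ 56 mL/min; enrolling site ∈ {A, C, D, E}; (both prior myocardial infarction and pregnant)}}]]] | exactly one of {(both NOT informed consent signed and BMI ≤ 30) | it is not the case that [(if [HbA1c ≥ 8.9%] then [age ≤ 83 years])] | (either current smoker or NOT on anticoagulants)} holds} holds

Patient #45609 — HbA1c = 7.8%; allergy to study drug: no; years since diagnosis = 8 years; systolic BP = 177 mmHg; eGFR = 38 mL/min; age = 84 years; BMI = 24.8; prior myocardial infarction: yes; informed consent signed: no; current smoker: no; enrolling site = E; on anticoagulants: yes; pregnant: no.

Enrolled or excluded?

Atomic conditions:
  allergy to study drug: no → false
  systolic BP ≤ 177 mmHg: 177 ≤ 177 is true
  BMI ≥ 35.4: 24.8 ≥ 35.4 is false
  eGFR ≥ 56 mL/min: 38 ≥ 56 is false
  enrolling site ∈ {A, C, D, E}: E is in the set → true
  prior myocardial infarction: yes → true
  pregnant: no → false
  NOT informed consent signed: no → true
  BMI ≤ 30: 24.8 ≤ 30 is true
  HbA1c ≥ 8.9%: 7.8 ≥ 8.9 is false
  age ≤ 83 years: 84 ≤ 83 is false
  current smoker: no → false
  NOT on anticoagulants: yes → false
Combine:
[1.1.1.1.1] false AND true AND false = false
[1.1.1.1.2.3] true AND false = false
[1.1.1.1.2] false OR true OR false = true
[1.1.1.1] false OR true = true
[1.1.1] NOT true = false
[1.1] NOT false = true
[1] NOT true = false
[2.1] true AND true = true
[2.2.1] false → false (antecedent false ⇒ implication holds) = true
[2.2] NOT true = false
[2.3] false OR false = false
[2] exactly-one(true, false, false) = true
[root] exactly-one(false, true) = true
Overall: true → enrolled

Enrolled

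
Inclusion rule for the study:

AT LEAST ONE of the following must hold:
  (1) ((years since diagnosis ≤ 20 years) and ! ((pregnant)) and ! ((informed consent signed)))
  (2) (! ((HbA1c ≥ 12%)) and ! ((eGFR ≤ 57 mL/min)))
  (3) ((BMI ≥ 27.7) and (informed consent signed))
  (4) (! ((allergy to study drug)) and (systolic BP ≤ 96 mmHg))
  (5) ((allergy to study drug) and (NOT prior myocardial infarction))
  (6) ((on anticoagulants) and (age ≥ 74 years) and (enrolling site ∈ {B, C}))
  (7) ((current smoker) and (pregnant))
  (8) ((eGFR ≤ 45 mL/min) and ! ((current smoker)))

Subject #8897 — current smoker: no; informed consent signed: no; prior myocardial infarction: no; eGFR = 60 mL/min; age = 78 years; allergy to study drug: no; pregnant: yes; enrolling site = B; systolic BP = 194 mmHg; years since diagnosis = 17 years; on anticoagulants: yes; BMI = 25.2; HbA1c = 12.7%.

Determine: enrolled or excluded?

Enrolled

Atomic conditions:
  years since diagnosis ≤ 20 years: 17 ≤ 20 is true
  pregnant: yes → true
  informed consent signed: no → false
  HbA1c ≥ 12%: 12.7 ≥ 12 is true
  eGFR ≤ 57 mL/min: 60 ≤ 57 is false
  BMI ≥ 27.7: 25.2 ≥ 27.7 is false
  allergy to study drug: no → false
  systolic BP ≤ 96 mmHg: 194 ≤ 96 is false
  NOT prior myocardial infarction: no → true
  on anticoagulants: yes → true
  age ≥ 74 years: 78 ≥ 74 is true
  enrolling site ∈ {B, C}: B is in the set → true
  current smoker: no → false
  eGFR ≤ 45 mL/min: 60 ≤ 45 is false
Combine:
[1.2] NOT true = false
[1.3] NOT false = true
[1] true AND false AND true = false
[2.1] NOT true = false
[2.2] NOT false = true
[2] false AND true = false
[3] false AND false = false
[4.1] NOT false = true
[4] true AND false = false
[5] false AND true = false
[6] true AND true AND true = true
[7] false AND true = false
[8.2] NOT false = true
[8] false AND true = false
[root] false OR false OR false OR false OR false OR true OR false OR false = true
Overall: true → enrolled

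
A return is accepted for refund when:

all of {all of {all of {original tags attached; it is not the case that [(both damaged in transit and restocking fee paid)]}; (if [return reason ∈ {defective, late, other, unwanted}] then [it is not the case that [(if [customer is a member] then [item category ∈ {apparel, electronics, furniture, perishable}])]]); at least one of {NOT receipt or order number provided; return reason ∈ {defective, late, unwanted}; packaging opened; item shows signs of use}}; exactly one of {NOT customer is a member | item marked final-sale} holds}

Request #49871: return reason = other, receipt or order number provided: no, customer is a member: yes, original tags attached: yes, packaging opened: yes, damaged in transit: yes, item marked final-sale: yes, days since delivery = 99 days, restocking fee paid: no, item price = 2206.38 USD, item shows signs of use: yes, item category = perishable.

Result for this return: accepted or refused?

Refused

Atomic conditions:
  original tags attached: yes → true
  damaged in transit: yes → true
  restocking fee paid: no → false
  return reason ∈ {defective, late, other, unwanted}: other is in the set → true
  customer is a member: yes → true
  item category ∈ {apparel, electronics, furniture, perishable}: perishable is in the set → true
  NOT receipt or order number provided: no → true
  return reason ∈ {defective, late, unwanted}: other is not in the set → false
  packaging opened: yes → true
  item shows signs of use: yes → true
  NOT customer is a member: yes → false
  item marked final-sale: yes → true
Combine:
[1.1.2.1] true AND false = false
[1.1.2] NOT false = true
[1.1] true AND true = true
[1.2.2.1] true → true = true
[1.2.2] NOT true = false
[1.2] true → false = false
[1.3] true OR false OR true OR true = true
[1] true AND false AND true = false
[2] exactly-one(false, true) = true
[root] false AND true = false
Overall: false → refused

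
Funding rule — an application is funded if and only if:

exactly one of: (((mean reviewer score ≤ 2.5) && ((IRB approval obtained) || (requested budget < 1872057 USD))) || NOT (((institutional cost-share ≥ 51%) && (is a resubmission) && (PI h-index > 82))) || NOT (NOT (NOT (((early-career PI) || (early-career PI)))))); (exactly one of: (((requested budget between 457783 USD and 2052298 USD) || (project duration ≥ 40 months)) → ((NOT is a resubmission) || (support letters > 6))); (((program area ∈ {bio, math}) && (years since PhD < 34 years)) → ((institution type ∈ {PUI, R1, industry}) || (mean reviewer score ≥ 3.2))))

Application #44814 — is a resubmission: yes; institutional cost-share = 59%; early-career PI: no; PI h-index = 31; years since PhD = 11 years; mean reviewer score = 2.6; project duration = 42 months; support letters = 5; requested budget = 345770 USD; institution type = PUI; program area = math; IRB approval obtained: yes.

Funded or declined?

Declined

Atomic conditions:
  mean reviewer score ≤ 2.5: 2.6 ≤ 2.5 is false
  IRB approval obtained: yes → true
  requested budget < 1872057 USD: 345770 < 1872057 is true
  institutional cost-share ≥ 51%: 59 ≥ 51 is true
  is a resubmission: yes → true
  PI h-index > 82: 31 > 82 is false
  early-career PI: no → false
  requested budget between 457783 USD and 2052298 USD: 345770 in [457783, 2052298] is false
  project duration ≥ 40 months: 42 ≥ 40 is true
  NOT is a resubmission: yes → false
  support letters > 6: 5 > 6 is false
  program area ∈ {bio, math}: math is in the set → true
  years since PhD < 34 years: 11 < 34 is true
  institution type ∈ {PUI, R1, industry}: PUI is in the set → true
  mean reviewer score ≥ 3.2: 2.6 ≥ 3.2 is false
Combine:
[1.1.2] true OR true = true
[1.1] false AND true = false
[1.2.1] true AND true AND false = false
[1.2] NOT false = true
[1.3.1.1.1] false OR false = false
[1.3.1.1] NOT false = true
[1.3.1] NOT true = false
[1.3] NOT false = true
[1] false OR true OR true = true
[2.1.1] false OR true = true
[2.1.2] false OR false = false
[2.1] true → false = false
[2.2.1] true AND true = true
[2.2.2] true OR false = true
[2.2] true → true = true
[2] exactly-one(false, true) = true
[root] exactly-one(true, true) = false
Overall: false → declined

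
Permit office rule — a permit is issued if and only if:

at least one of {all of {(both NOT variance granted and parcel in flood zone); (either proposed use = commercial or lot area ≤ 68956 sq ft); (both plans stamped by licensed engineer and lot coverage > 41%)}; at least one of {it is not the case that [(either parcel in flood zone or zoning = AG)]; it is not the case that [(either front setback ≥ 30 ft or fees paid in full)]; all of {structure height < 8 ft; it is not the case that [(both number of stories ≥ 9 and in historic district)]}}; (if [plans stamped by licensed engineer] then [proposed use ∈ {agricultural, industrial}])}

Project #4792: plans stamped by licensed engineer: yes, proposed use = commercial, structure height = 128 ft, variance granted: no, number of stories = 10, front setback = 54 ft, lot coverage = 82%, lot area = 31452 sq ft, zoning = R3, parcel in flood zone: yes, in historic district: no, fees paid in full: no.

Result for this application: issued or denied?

Atomic conditions:
  NOT variance granted: no → true
  parcel in flood zone: yes → true
  proposed use = commercial: commercial == commercial is true
  lot area ≤ 68956 sq ft: 31452 ≤ 68956 is true
  plans stamped by licensed engineer: yes → true
  lot coverage > 41%: 82 > 41 is true
  zoning = AG: R3 == AG is false
  front setback ≥ 30 ft: 54 ≥ 30 is true
  fees paid in full: no → false
  structure height < 8 ft: 128 < 8 is false
  number of stories ≥ 9: 10 ≥ 9 is true
  in historic district: no → false
  proposed use ∈ {agricultural, industrial}: commercial is not in the set → false
Combine:
[1.1] true AND true = true
[1.2] true OR true = true
[1.3] true AND true = true
[1] true AND true AND true = true
[2.1.1] true OR false = true
[2.1] NOT true = false
[2.2.1] true OR false = true
[2.2] NOT true = false
[2.3.2.1] true AND false = false
[2.3.2] NOT false = true
[2.3] false AND true = false
[2] false OR false OR false = false
[3] true → false = false
[root] true OR false OR false = true
Overall: true → issued

Issued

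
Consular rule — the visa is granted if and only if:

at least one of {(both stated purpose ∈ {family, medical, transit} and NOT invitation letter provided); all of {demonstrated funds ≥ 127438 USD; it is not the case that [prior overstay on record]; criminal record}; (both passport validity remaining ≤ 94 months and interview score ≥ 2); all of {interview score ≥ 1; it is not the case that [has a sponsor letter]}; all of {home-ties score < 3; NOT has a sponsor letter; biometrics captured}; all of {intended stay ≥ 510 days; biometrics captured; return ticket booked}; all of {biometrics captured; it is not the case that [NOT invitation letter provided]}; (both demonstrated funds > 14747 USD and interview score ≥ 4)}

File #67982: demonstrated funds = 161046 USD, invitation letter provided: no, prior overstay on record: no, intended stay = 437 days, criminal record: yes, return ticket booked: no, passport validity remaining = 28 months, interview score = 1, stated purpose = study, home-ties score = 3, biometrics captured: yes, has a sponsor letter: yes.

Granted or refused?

Granted

Atomic conditions:
  stated purpose ∈ {family, medical, transit}: study is not in the set → false
  NOT invitation letter provided: no → true
  demonstrated funds ≥ 127438 USD: 161046 ≥ 127438 is true
  prior overstay on record: no → false
  criminal record: yes → true
  passport validity remaining ≤ 94 months: 28 ≤ 94 is true
  interview score ≥ 2: 1 ≥ 2 is false
  interview score ≥ 1: 1 ≥ 1 is true
  has a sponsor letter: yes → true
  home-ties score < 3: 3 < 3 is false
  NOT has a sponsor letter: yes → false
  biometrics captured: yes → true
  intended stay ≥ 510 days: 437 ≥ 510 is false
  return ticket booked: no → false
  demonstrated funds > 14747 USD: 161046 > 14747 is true
  interview score ≥ 4: 1 ≥ 4 is false
Combine:
[1] false AND true = false
[2.2] NOT false = true
[2] true AND true AND true = true
[3] true AND false = false
[4.2] NOT true = false
[4] true AND false = false
[5] false AND false AND true = false
[6] false AND true AND false = false
[7.2] NOT true = false
[7] true AND false = false
[8] true AND false = false
[root] false OR true OR false OR false OR false OR false OR false OR false = true
Overall: true → granted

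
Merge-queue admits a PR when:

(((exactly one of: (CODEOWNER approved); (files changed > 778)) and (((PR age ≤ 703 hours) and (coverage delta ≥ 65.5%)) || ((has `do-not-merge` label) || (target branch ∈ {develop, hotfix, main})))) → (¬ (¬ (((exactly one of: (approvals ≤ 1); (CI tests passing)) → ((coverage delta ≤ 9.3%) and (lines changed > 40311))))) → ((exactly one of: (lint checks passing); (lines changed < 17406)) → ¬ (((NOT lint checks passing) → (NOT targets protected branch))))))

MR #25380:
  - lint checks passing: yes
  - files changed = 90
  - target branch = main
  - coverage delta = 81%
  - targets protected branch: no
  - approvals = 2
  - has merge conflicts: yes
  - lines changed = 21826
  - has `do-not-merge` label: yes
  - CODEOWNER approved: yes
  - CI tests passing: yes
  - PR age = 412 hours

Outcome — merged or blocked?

Merged

Atomic conditions:
  CODEOWNER approved: yes → true
  files changed > 778: 90 > 778 is false
  PR age ≤ 703 hours: 412 ≤ 703 is true
  coverage delta ≥ 65.5%: 81 ≥ 65.5 is true
  has `do-not-merge` label: yes → true
  target branch ∈ {develop, hotfix, main}: main is in the set → true
  approvals ≤ 1: 2 ≤ 1 is false
  CI tests passing: yes → true
  coverage delta ≤ 9.3%: 81 ≤ 9.3 is false
  lines changed > 40311: 21826 > 40311 is false
  lint checks passing: yes → true
  lines changed < 17406: 21826 < 17406 is false
  NOT lint checks passing: yes → false
  NOT targets protected branch: no → true
Combine:
[1.1] exactly-one(true, false) = true
[1.2.1] true AND true = true
[1.2.2] true OR true = true
[1.2] true OR true = true
[1] true AND true = true
[2.1.1.1.1] exactly-one(false, true) = true
[2.1.1.1.2] false AND false = false
[2.1.1.1] true → false = false
[2.1.1] NOT false = true
[2.1] NOT true = false
[2.2.1] exactly-one(true, false) = true
[2.2.2.1] false → true (antecedent false ⇒ implication holds) = true
[2.2.2] NOT true = false
[2.2] true → false = false
[2] false → false (antecedent false ⇒ implication holds) = true
[root] true → true = true
Overall: true → merged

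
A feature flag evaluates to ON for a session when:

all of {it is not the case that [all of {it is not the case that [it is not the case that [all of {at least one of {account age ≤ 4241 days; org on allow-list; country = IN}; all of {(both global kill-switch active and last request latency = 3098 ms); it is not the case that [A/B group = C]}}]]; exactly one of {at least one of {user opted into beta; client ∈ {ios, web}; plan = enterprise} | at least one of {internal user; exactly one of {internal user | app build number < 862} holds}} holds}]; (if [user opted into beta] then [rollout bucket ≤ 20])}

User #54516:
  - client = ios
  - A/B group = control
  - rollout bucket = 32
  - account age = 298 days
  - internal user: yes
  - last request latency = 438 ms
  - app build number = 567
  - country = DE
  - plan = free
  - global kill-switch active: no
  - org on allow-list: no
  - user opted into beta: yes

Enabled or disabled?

Disabled

Atomic conditions:
  account age ≤ 4241 days: 298 ≤ 4241 is true
  org on allow-list: no → false
  country = IN: DE == IN is false
  global kill-switch active: no → false
  last request latency = 3098 ms: 438 == 3098 is false
  A/B group = C: control == C is false
  user opted into beta: yes → true
  client ∈ {ios, web}: ios is in the set → true
  plan = enterprise: free == enterprise is false
  internal user: yes → true
  app build number < 862: 567 < 862 is true
  rollout bucket ≤ 20: 32 ≤ 20 is false
Combine:
[1.1.1.1.1.1] true OR false OR false = true
[1.1.1.1.1.2.1] false AND false = false
[1.1.1.1.1.2.2] NOT false = true
[1.1.1.1.1.2] false AND true = false
[1.1.1.1.1] true AND false = false
[1.1.1.1] NOT false = true
[1.1.1] NOT true = false
[1.1.2.1] true OR true OR false = true
[1.1.2.2.2] exactly-one(true, true) = false
[1.1.2.2] true OR false = true
[1.1.2] exactly-one(true, true) = false
[1.1] false AND false = false
[1] NOT false = true
[2] true → false = false
[root] true AND false = false
Overall: false → disabled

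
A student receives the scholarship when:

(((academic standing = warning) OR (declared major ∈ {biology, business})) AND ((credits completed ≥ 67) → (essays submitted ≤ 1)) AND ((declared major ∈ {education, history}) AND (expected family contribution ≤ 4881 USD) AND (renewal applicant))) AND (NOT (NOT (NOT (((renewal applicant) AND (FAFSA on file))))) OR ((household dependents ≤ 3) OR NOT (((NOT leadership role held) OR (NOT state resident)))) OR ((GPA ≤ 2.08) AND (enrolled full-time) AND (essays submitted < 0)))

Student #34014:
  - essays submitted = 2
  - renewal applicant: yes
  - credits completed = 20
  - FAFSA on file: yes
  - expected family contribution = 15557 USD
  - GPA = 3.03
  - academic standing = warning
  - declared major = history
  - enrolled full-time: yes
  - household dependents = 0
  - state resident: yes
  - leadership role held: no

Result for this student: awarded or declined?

Atomic conditions:
  academic standing = warning: warning == warning is true
  declared major ∈ {biology, business}: history is not in the set → false
  credits completed ≥ 67: 20 ≥ 67 is false
  essays submitted ≤ 1: 2 ≤ 1 is false
  declared major ∈ {education, history}: history is in the set → true
  expected family contribution ≤ 4881 USD: 15557 ≤ 4881 is false
  renewal applicant: yes → true
  FAFSA on file: yes → true
  household dependents ≤ 3: 0 ≤ 3 is true
  NOT leadership role held: no → true
  NOT state resident: yes → false
  GPA ≤ 2.08: 3.03 ≤ 2.08 is false
  enrolled full-time: yes → true
  essays submitted < 0: 2 < 0 is false
Combine:
[1.1] true OR false = true
[1.2] false → false (antecedent false ⇒ implication holds) = true
[1.3] true AND false AND true = false
[1] true AND true AND false = false
[2.1.1.1.1] true AND true = true
[2.1.1.1] NOT true = false
[2.1.1] NOT false = true
[2.1] NOT true = false
[2.2.2.1] true OR false = true
[2.2.2] NOT true = false
[2.2] true OR false = true
[2.3] false AND true AND false = false
[2] false OR true OR false = true
[root] false AND true = false
Overall: false → declined

Declined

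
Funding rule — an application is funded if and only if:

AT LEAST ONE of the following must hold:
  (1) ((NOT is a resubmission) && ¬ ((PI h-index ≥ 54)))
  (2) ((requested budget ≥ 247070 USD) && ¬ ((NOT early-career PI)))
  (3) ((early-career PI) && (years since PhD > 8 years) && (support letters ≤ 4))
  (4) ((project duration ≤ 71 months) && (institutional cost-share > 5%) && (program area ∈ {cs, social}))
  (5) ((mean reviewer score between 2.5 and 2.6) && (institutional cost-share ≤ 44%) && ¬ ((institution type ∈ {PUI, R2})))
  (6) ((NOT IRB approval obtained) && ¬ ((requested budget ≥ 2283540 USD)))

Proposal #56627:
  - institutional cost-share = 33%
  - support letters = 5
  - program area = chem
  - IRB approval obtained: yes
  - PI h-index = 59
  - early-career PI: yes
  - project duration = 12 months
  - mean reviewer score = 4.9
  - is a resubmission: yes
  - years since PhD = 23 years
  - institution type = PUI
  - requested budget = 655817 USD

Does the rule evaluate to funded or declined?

Atomic conditions:
  NOT is a resubmission: yes → false
  PI h-index ≥ 54: 59 ≥ 54 is true
  requested budget ≥ 247070 USD: 655817 ≥ 247070 is true
  NOT early-career PI: yes → false
  early-career PI: yes → true
  years since PhD > 8 years: 23 > 8 is true
  support letters ≤ 4: 5 ≤ 4 is false
  project duration ≤ 71 months: 12 ≤ 71 is true
  institutional cost-share > 5%: 33 > 5 is true
  program area ∈ {cs, social}: chem is not in the set → false
  mean reviewer score between 2.5 and 2.6: 4.9 in [2.5, 2.6] is false
  institutional cost-share ≤ 44%: 33 ≤ 44 is true
  institution type ∈ {PUI, R2}: PUI is in the set → true
  NOT IRB approval obtained: yes → false
  requested budget ≥ 2283540 USD: 655817 ≥ 2283540 is false
Combine:
[1.2] NOT true = false
[1] false AND false = false
[2.2] NOT false = true
[2] true AND true = true
[3] true AND true AND false = false
[4] true AND true AND false = false
[5.3] NOT true = false
[5] false AND true AND false = false
[6.2] NOT false = true
[6] false AND true = false
[root] false OR true OR false OR false OR false OR false = true
Overall: true → funded

Funded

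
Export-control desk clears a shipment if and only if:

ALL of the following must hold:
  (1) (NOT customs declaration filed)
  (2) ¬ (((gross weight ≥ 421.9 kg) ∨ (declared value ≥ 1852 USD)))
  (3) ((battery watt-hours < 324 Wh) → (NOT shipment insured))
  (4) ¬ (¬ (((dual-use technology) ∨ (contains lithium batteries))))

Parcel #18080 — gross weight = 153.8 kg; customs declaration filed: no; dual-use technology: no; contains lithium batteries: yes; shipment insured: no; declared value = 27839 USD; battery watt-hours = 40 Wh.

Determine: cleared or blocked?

Atomic conditions:
  NOT customs declaration filed: no → true
  gross weight ≥ 421.9 kg: 153.8 ≥ 421.9 is false
  declared value ≥ 1852 USD: 27839 ≥ 1852 is true
  battery watt-hours < 324 Wh: 40 < 324 is true
  NOT shipment insured: no → true
  dual-use technology: no → false
  contains lithium batteries: yes → true
Combine:
[2.1] false OR true = true
[2] NOT true = false
[3] true → true = true
[4.1.1] false OR true = true
[4.1] NOT true = false
[4] NOT false = true
[root] true AND false AND true AND true = false
Overall: false → blocked

Blocked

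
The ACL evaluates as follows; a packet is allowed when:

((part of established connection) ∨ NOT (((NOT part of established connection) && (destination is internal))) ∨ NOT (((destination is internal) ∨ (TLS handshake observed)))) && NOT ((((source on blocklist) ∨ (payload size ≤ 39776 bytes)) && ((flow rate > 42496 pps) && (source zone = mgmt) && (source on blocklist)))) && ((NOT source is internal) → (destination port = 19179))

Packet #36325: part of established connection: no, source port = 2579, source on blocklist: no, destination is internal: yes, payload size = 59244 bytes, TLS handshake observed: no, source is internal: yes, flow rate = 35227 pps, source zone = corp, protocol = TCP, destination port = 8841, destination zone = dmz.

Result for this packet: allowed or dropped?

Dropped

Atomic conditions:
  part of established connection: no → false
  NOT part of established connection: no → true
  destination is internal: yes → true
  TLS handshake observed: no → false
  source on blocklist: no → false
  payload size ≤ 39776 bytes: 59244 ≤ 39776 is false
  flow rate > 42496 pps: 35227 > 42496 is false
  source zone = mgmt: corp == mgmt is false
  NOT source is internal: yes → false
  destination port = 19179: 8841 == 19179 is false
Combine:
[1.2.1] true AND true = true
[1.2] NOT true = false
[1.3.1] true OR false = true
[1.3] NOT true = false
[1] false OR false OR false = false
[2.1.1] false OR false = false
[2.1.2] false AND false AND false = false
[2.1] false AND false = false
[2] NOT false = true
[3] false → false (antecedent false ⇒ implication holds) = true
[root] false AND true AND true = false
Overall: false → dropped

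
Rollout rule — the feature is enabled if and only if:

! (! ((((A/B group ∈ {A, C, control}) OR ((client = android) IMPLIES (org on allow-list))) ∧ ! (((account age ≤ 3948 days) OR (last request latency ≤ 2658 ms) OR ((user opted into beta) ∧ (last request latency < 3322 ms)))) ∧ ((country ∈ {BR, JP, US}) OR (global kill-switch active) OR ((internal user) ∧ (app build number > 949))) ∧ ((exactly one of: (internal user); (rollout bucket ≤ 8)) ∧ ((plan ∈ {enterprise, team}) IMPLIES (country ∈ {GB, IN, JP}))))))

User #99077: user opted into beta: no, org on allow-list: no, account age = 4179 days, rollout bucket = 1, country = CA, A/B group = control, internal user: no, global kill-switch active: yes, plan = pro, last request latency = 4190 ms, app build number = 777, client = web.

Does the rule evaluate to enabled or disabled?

Atomic conditions:
  A/B group ∈ {A, C, control}: control is in the set → true
  client = android: web == android is false
  org on allow-list: no → false
  account age ≤ 3948 days: 4179 ≤ 3948 is false
  last request latency ≤ 2658 ms: 4190 ≤ 2658 is false
  user opted into beta: no → false
  last request latency < 3322 ms: 4190 < 3322 is false
  country ∈ {BR, JP, US}: CA is not in the set → false
  global kill-switch active: yes → true
  internal user: no → false
  app build number > 949: 777 > 949 is false
  rollout bucket ≤ 8: 1 ≤ 8 is true
  plan ∈ {enterprise, team}: pro is not in the set → false
  country ∈ {GB, IN, JP}: CA is not in the set → false
Combine:
[1.1.1.2] false → false (antecedent false ⇒ implication holds) = true
[1.1.1] true OR true = true
[1.1.2.1.3] false AND false = false
[1.1.2.1] false OR false OR false = false
[1.1.2] NOT false = true
[1.1.3.3] false AND false = false
[1.1.3] false OR true OR false = true
[1.1.4.1] exactly-one(false, true) = true
[1.1.4.2] false → false (antecedent false ⇒ implication holds) = true
[1.1.4] true AND true = true
[1.1] true AND true AND true AND true = true
[1] NOT true = false
[root] NOT false = true
Overall: true → enabled

Enabled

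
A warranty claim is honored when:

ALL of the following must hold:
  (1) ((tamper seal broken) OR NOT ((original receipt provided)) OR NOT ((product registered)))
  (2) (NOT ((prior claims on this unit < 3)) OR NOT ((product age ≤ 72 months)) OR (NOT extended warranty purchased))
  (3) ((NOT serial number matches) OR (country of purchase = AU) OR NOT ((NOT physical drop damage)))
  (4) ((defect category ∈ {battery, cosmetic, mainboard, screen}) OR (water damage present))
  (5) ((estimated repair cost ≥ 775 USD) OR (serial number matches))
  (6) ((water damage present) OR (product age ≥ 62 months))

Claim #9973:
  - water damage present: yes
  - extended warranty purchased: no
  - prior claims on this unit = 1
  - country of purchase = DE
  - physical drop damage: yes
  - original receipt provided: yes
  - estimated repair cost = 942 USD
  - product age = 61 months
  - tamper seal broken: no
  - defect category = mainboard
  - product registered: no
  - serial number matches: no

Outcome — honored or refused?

Atomic conditions:
  tamper seal broken: no → false
  original receipt provided: yes → true
  product registered: no → false
  prior claims on this unit < 3: 1 < 3 is true
  product age ≤ 72 months: 61 ≤ 72 is true
  NOT extended warranty purchased: no → true
  NOT serial number matches: no → true
  country of purchase = AU: DE == AU is false
  NOT physical drop damage: yes → false
  defect category ∈ {battery, cosmetic, mainboard, screen}: mainboard is in the set → true
  water damage present: yes → true
  estimated repair cost ≥ 775 USD: 942 ≥ 775 is true
  serial number matches: no → false
  product age ≥ 62 months: 61 ≥ 62 is false
Combine:
[1.2] NOT true = false
[1.3] NOT false = true
[1] false OR false OR true = true
[2.1] NOT true = false
[2.2] NOT true = false
[2] false OR false OR true = true
[3.3] NOT false = true
[3] true OR false OR true = true
[4] true OR true = true
[5] true OR false = true
[6] true OR false = true
[root] true AND true AND true AND true AND true AND true = true
Overall: true → honored

Honored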